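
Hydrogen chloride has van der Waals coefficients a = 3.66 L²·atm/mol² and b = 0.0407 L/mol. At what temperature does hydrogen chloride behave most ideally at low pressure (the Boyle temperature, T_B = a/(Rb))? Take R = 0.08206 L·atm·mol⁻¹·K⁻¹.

For a van der Waals gas the second virial coefficient B₂ = b − a/(RT) vanishes at T_B = a/(Rb).
T_B = 3.66/(0.08206×0.0407) = 3.66/0.0033398 = 1096 K

T_B ≈ 1096 K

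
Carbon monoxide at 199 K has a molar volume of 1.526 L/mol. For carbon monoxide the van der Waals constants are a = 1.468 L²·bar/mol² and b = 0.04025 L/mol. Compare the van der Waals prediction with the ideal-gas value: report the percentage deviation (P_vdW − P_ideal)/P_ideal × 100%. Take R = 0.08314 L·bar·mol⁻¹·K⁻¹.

-3.11 %

Ideal: P_ideal = RT/V_m = (0.08314)(199)/1.526 = 10.8420 bar
vdW: P = RT/(V_m − b) − a/V_m² = 16.5449/1.48575 − 1.468/2.32868 = 11.1357 − 0.630400 = 10.5053 bar
% deviation = (10.5053 − 10.8420)/10.8420 × 100% = -3.11%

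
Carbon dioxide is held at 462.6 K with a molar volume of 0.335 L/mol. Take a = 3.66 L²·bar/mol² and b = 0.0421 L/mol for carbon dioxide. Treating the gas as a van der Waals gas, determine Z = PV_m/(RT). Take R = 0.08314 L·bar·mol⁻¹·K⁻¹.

Z ≈ 0.8597

P = RT/(V_m − b) − a/V_m² = (0.08314)(462.6)/(0.335 − 0.0421) − 3.66/(0.335)²
  = 38.461/0.29290 − 32.613 = 131.31 − 32.613 = 98.70 bar
Z = PV_m/(RT) = (98.70)(0.335)/((0.08314)(462.6)) = 33.065/38.461 = 0.8597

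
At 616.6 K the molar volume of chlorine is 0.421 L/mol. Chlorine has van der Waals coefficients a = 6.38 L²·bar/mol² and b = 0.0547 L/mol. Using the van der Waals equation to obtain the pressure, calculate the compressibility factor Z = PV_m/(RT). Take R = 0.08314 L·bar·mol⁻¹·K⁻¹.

P = RT/(V_m − b) − a/V_m² = (0.08314)(616.6)/(0.421 − 0.0547) − 6.38/(0.421)²
  = 51.264/0.36630 − 35.996 = 139.95 − 35.996 = 103.95 bar
Z = PV_m/(RT) = (103.95)(0.421)/((0.08314)(616.6)) = 43.763/51.264 = 0.8537

Z ≈ 0.8537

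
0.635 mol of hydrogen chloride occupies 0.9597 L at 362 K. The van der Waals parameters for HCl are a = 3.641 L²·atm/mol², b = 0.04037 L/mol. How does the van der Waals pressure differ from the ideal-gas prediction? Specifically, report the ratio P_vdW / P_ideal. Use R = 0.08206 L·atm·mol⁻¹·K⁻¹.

Ideal: P_ideal = nRT/V = (0.635)(0.08206)(362)/0.9597 = 19.6552 atm
vdW: P = nRT/(V − nb) − a n²/V² = 18.8631/0.934065 − 1.46814/0.921024 = 20.1946 − 1.59403 = 18.6006 atm
Ratio = 18.6006/19.6552 = 0.9463

P_vdW / P_ideal ≈ 0.9463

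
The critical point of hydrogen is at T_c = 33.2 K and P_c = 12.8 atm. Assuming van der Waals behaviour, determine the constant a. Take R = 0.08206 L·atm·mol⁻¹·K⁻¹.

a ≈ 0.2446 L²·atm/mol²

From T_c = 8a/(27Rb) and P_c = a/(27b²): a = 27 R² T_c²/(64 P_c).
a = 27×(0.08206)²×(33.2)²/(64×12.8) = 200.40/819.20 = 0.2446 L²·atm/mol²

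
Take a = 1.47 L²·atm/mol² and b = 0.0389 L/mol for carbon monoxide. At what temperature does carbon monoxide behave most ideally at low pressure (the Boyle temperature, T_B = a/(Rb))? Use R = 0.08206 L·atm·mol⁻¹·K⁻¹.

For a van der Waals gas the second virial coefficient B₂ = b − a/(RT) vanishes at T_B = a/(Rb).
T_B = 1.47/(0.08206×0.0389) = 1.47/0.0031921 = 460.5 K

T_B ≈ 460.5 K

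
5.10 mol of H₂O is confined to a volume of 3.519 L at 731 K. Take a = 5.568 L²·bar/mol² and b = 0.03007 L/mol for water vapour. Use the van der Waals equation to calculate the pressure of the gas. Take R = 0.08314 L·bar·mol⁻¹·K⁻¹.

P = nRT/(V − nb) − a n²/V²
nRT/(V − nb) = (5.10)(0.08314)(731)/(3.519 − 5.10×0.03007) = 309.95/3.3656 = 92.094 bar
a n²/V² = (5.568)(5.10)²/(3.519)² = 11.695 bar
P = 92.094 − 11.695 = 80.40 bar

P ≈ 80.40 bar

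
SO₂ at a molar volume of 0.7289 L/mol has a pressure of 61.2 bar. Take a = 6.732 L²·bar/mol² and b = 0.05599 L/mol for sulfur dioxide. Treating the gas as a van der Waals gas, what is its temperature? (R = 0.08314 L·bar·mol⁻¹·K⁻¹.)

T ≈ 597.9 K

T = (P + a/V_m²)(V_m − b)/R
P + a/V_m² = 61.2 + 6.732/(0.7289)² = 73.871 bar
V_m − b = 0.7289 − 0.05599 = 0.67291 L/mol
T = (73.871)(0.67291)/0.08314 = 597.9 K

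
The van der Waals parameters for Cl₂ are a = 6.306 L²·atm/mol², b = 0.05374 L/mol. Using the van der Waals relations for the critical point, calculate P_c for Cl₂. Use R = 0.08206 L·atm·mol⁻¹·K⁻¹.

For a van der Waals gas, P_c = a/(27b²).
P_c = 6.306/(27×(0.05374)²) = 6.306/0.077976 = 80.87 atm

P_c ≈ 80.87 atm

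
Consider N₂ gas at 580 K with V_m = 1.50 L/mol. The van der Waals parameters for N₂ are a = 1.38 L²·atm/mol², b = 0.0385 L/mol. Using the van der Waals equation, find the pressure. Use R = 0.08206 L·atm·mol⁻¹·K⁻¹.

P ≈ 31.95 atm

P = RT/(V_m − b) − a/V_m²
RT/(V_m − b) = (0.08206)(580)/(1.50 − 0.0385) = 47.595/1.4615 = 32.566 atm
a/V_m² = 1.38/(1.50)² = 0.61333 atm
P = 32.566 − 0.61333 = 31.95 atm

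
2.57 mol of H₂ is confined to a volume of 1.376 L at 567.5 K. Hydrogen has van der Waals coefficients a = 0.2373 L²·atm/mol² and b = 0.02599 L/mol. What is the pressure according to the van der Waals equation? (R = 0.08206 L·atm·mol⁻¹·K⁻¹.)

P = nRT/(V − nb) − a n²/V²
nRT/(V − nb) = (2.57)(0.08206)(567.5)/(1.376 − 2.57×0.02599) = 119.68/1.3092 = 91.415 atm
a n²/V² = (0.2373)(2.57)²/(1.376)² = 0.82780 atm
P = 91.415 − 0.82780 = 90.59 atm

P ≈ 90.59 atm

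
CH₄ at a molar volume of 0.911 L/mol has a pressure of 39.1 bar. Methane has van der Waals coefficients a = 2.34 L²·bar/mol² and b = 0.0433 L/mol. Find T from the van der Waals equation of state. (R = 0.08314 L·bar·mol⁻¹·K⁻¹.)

T ≈ 437.5 K

T = (P + a/V_m²)(V_m − b)/R
P + a/V_m² = 39.1 + 2.34/(0.911)² = 41.920 bar
V_m − b = 0.911 − 0.0433 = 0.86770 L/mol
T = (41.920)(0.86770)/0.08314 = 437.5 K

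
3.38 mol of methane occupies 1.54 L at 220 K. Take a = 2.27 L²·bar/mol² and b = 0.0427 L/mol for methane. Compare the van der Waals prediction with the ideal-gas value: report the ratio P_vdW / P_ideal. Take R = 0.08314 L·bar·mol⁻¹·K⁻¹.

P_vdW / P_ideal ≈ 0.8310

Ideal: P_ideal = nRT/V = (3.38)(0.08314)(220)/1.54 = 40.1447 bar
vdW: P = nRT/(V − nb) − a n²/V² = 61.8229/1.39567 − 25.9334/2.37160 = 44.2962 − 10.9350 = 33.3612 bar
Ratio = 33.3612/40.1447 = 0.8310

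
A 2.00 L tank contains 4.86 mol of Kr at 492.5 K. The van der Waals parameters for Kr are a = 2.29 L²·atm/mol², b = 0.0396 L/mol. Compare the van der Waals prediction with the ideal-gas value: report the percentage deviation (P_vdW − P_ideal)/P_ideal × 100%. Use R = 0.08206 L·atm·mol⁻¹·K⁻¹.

Ideal: P_ideal = nRT/V = (4.86)(0.08206)(492.5)/2.00 = 98.2074 atm
vdW: P = nRT/(V − nb) − a n²/V² = 196.415/1.80754 − 54.0889/4.00000 = 108.664 − 13.5222 = 95.142 atm
% deviation = (95.142 − 98.2074)/98.2074 × 100% = -3.12%

-3.12 %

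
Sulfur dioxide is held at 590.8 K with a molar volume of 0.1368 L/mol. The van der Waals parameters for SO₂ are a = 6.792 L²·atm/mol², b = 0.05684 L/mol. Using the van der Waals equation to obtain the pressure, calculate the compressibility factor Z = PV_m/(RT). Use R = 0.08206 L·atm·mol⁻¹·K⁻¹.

Z ≈ 0.6868

P = RT/(V_m − b) − a/V_m² = (0.08206)(590.8)/(0.1368 − 0.05684) − 6.792/(0.1368)²
  = 48.481/0.079960 − 362.93 = 606.32 − 362.93 = 243.39 atm
Z = PV_m/(RT) = (243.39)(0.1368)/((0.08206)(590.8)) = 33.296/48.481 = 0.6868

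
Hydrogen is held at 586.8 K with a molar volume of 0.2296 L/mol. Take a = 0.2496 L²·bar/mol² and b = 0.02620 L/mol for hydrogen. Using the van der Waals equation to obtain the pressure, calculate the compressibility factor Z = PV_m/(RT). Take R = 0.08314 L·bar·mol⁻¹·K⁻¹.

Z ≈ 1.107

P = RT/(V_m − b) − a/V_m² = (0.08314)(586.8)/(0.2296 − 0.02620) − 0.2496/(0.2296)²
  = 48.787/0.20340 − 4.7348 = 239.86 − 4.7348 = 235.13 bar
Z = PV_m/(RT) = (235.13)(0.2296)/((0.08314)(586.8)) = 53.986/48.787 = 1.107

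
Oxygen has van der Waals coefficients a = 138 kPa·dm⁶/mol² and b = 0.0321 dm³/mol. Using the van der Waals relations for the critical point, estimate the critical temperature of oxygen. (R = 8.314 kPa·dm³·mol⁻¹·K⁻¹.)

T_c ≈ 153.2 K

For a van der Waals gas, T_c = 8a/(27Rb).
T_c = 8×138/(27×8.314×0.0321) = 1104.0/7.2057 = 153.2 K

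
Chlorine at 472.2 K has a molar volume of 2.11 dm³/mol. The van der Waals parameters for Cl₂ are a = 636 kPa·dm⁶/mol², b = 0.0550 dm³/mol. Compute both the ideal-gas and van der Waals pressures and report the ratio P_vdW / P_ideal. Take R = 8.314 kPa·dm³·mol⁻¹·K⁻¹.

P_vdW / P_ideal ≈ 0.9500

Ideal: P_ideal = RT/V_m = (8.314)(472.2)/2.11 = 1860.60 kPa
vdW: P = RT/(V_m − b) − a/V_m² = 3925.87/2.05500 − 636/4.45210 = 1910.40 − 142.854 = 1767.55 kPa
Ratio = 1767.55/1860.60 = 0.9500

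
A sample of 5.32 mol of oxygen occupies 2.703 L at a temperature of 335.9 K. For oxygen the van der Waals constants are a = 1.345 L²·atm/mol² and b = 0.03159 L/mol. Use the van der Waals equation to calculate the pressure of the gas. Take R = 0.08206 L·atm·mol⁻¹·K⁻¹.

P = nRT/(V − nb) − a n²/V²
nRT/(V − nb) = (5.32)(0.08206)(335.9)/(2.703 − 5.32×0.03159) = 146.64/2.5349 = 57.848 atm
a n²/V² = (1.345)(5.32)²/(2.703)² = 5.2102 atm
P = 57.848 − 5.2102 = 52.64 atm

P ≈ 52.64 atm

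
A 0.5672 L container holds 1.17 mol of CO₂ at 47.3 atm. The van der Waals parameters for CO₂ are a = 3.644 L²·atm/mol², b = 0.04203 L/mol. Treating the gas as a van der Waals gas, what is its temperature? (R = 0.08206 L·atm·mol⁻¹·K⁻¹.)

T = (P + a n²/V²)(V − nb)/(nR)
P + a n²/V² = 47.3 + (3.644)(1.17)²/(0.5672)² = 62.805 atm
V − nb = 0.5672 − (1.17)(0.04203) = 0.51802 L
T = (62.805)(0.51802)/((1.17)(0.08206)) = 338.9 K

T ≈ 338.9 K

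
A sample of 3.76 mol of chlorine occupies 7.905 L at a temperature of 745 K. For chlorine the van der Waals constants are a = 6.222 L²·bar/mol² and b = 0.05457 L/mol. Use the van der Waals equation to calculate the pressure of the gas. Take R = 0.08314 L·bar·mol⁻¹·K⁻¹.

P ≈ 28.84 bar

P = nRT/(V − nb) − a n²/V²
nRT/(V − nb) = (3.76)(0.08314)(745)/(7.905 − 3.76×0.05457) = 232.89/7.6998 = 30.246 bar
a n²/V² = (6.222)(3.76)²/(7.905)² = 1.4077 bar
P = 30.246 − 1.4077 = 28.84 bar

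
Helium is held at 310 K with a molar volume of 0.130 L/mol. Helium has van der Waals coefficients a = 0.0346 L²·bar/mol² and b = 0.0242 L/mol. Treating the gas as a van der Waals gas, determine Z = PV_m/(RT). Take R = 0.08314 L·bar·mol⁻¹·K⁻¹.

Z ≈ 1.218

P = RT/(V_m − b) − a/V_m² = (0.08314)(310)/(0.130 − 0.0242) − 0.0346/(0.130)²
  = 25.773/0.10580 − 2.0473 = 243.60 − 2.0473 = 241.55 bar
Z = PV_m/(RT) = (241.55)(0.130)/((0.08314)(310)) = 31.402/25.773 = 1.218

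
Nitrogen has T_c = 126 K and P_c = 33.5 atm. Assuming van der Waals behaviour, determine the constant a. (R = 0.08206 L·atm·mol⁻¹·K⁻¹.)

From T_c = 8a/(27Rb) and P_c = a/(27b²): a = 27 R² T_c²/(64 P_c).
a = 27×(0.08206)²×(126)²/(64×33.5) = 2886.5/2144.0 = 1.346 L²·atm/mol²

a ≈ 1.346 L²·atm/mol²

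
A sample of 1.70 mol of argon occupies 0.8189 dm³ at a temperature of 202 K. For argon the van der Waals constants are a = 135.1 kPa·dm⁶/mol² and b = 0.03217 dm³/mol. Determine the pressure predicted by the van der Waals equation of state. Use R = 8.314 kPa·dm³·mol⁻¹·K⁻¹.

P = nRT/(V − nb) − a n²/V²
nRT/(V − nb) = (1.70)(8.314)(202)/(0.8189 − 1.70×0.03217) = 2855.0/0.76421 = 3735.9 kPa
a n²/V² = (135.1)(1.70)²/(0.8189)² = 582.23 kPa
P = 3735.9 − 582.23 = 3154 kPa

P ≈ 3154 kPa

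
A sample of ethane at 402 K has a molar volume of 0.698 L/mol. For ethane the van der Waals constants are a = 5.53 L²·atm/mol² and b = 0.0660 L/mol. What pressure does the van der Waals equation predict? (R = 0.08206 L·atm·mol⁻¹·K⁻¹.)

P ≈ 40.85 atm

P = RT/(V_m − b) − a/V_m²
RT/(V_m − b) = (0.08206)(402)/(0.698 − 0.0660) = 32.988/0.63200 = 52.196 atm
a/V_m² = 5.53/(0.698)² = 11.350 atm
P = 52.196 − 11.350 = 40.85 atm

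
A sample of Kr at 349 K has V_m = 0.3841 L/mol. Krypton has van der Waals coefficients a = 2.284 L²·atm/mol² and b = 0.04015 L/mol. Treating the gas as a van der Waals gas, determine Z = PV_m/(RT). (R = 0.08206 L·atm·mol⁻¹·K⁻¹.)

P = RT/(V_m − b) − a/V_m² = (0.08206)(349)/(0.3841 − 0.04015) − 2.284/(0.3841)²
  = 28.639/0.34395 − 15.481 = 83.265 − 15.481 = 67.784 atm
Z = PV_m/(RT) = (67.784)(0.3841)/((0.08206)(349)) = 26.036/28.639 = 0.9091

Z ≈ 0.9091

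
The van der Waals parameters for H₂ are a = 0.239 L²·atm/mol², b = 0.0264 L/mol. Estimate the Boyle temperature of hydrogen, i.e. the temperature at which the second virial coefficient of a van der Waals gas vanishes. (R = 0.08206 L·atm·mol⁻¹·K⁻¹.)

For a van der Waals gas the second virial coefficient B₂ = b − a/(RT) vanishes at T_B = a/(Rb).
T_B = 0.239/(0.08206×0.0264) = 0.239/0.0021664 = 110.3 K

T_B ≈ 110.3 K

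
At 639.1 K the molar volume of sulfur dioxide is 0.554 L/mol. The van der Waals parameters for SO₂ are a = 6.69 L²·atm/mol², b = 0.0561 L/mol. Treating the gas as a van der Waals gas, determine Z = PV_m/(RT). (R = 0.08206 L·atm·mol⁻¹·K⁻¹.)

P = RT/(V_m − b) − a/V_m² = (0.08206)(639.1)/(0.554 − 0.0561) − 6.69/(0.554)²
  = 52.445/0.49790 − 21.797 = 105.33 − 21.797 = 83.53 atm
Z = PV_m/(RT) = (83.53)(0.554)/((0.08206)(639.1)) = 46.276/52.445 = 0.8824

Z ≈ 0.8824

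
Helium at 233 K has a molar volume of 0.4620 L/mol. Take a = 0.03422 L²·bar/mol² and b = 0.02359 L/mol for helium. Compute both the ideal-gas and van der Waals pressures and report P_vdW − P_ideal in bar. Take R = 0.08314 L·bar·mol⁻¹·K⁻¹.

Ideal: P_ideal = RT/V_m = (0.08314)(233)/0.4620 = 41.9299 bar
vdW: P = RT/(V_m − b) − a/V_m² = 19.3716/0.438410 − 0.03422/0.213444 = 44.1860 − 0.160323 = 44.0257 bar
ΔP = 44.0257 − 41.9299 = 2.096 bar

ΔP ≈ 2.096 bar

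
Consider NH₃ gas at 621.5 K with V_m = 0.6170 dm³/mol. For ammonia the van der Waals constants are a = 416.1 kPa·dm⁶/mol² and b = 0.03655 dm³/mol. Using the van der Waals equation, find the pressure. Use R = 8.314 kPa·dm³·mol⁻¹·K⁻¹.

P = RT/(V_m − b) − a/V_m²
RT/(V_m − b) = (8.314)(621.5)/(0.6170 − 0.03655) = 5167.2/0.58045 = 8902.1 kPa
a/V_m² = 416.1/(0.6170)² = 1093.0 kPa
P = 8902.1 − 1093.0 = 7809 kPa

P ≈ 7809 kPa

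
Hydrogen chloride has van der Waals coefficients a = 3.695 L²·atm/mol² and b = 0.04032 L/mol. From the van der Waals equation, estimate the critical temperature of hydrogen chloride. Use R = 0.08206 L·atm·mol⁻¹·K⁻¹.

For a van der Waals gas, T_c = 8a/(27Rb).
T_c = 8×3.695/(27×0.08206×0.04032) = 29.560/0.089334 = 330.9 K

T_c ≈ 330.9 K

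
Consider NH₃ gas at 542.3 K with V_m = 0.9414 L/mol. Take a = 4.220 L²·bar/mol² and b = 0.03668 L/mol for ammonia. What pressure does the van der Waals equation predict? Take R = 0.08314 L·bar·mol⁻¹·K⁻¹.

P ≈ 45.07 bar

P = RT/(V_m − b) − a/V_m²
RT/(V_m − b) = (0.08314)(542.3)/(0.9414 − 0.03668) = 45.087/0.90472 = 49.835 bar
a/V_m² = 4.220/(0.9414)² = 4.7617 bar
P = 49.835 − 4.7617 = 45.07 bar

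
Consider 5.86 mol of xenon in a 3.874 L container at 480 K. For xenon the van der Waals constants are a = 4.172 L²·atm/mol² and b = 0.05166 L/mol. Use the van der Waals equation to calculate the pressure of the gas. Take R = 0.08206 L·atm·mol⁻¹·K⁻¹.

P ≈ 55.09 atm

P = nRT/(V − nb) − a n²/V²
nRT/(V − nb) = (5.86)(0.08206)(480)/(3.874 − 5.86×0.05166) = 230.82/3.5713 = 64.632 atm
a n²/V² = (4.172)(5.86)²/(3.874)² = 9.5460 atm
P = 64.632 − 9.5460 = 55.09 atm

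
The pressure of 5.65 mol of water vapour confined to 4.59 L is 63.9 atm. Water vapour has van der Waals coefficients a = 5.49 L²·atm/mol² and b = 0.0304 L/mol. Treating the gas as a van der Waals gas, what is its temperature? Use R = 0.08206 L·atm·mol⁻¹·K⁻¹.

T ≈ 688.2 K

T = (P + a n²/V²)(V − nb)/(nR)
P + a n²/V² = 63.9 + (5.49)(5.65)²/(4.59)² = 72.218 atm
V − nb = 4.59 − (5.65)(0.0304) = 4.4182 L
T = (72.218)(4.4182)/((5.65)(0.08206)) = 688.2 K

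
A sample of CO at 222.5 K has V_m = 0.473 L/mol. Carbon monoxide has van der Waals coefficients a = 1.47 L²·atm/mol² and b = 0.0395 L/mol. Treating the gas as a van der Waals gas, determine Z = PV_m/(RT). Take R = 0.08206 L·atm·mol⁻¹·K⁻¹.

Z ≈ 0.9209

P = RT/(V_m − b) − a/V_m² = (0.08206)(222.5)/(0.473 − 0.0395) − 1.47/(0.473)²
  = 18.258/0.43350 − 6.5704 = 42.118 − 6.5704 = 35.548 atm
Z = PV_m/(RT) = (35.548)(0.473)/((0.08206)(222.5)) = 16.814/18.258 = 0.9209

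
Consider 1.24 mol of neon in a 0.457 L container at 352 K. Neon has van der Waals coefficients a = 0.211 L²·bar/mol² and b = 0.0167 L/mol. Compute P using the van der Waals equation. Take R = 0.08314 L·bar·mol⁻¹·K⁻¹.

P ≈ 81.62 bar

P = nRT/(V − nb) − a n²/V²
nRT/(V − nb) = (1.24)(0.08314)(352)/(0.457 − 1.24×0.0167) = 36.289/0.43629 = 83.176 bar
a n²/V² = (0.211)(1.24)²/(0.457)² = 1.5534 bar
P = 83.176 − 1.5534 = 81.62 bar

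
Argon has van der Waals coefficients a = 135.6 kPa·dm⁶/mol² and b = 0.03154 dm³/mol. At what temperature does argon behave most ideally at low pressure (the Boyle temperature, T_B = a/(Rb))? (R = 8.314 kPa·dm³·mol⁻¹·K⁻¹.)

For a van der Waals gas the second virial coefficient B₂ = b − a/(RT) vanishes at T_B = a/(Rb).
T_B = 135.6/(8.314×0.03154) = 135.6/0.26222 = 517.1 K

T_B ≈ 517.1 K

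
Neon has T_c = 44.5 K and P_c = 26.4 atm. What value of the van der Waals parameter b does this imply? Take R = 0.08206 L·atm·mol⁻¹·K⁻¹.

From T_c = 8a/(27Rb) and P_c = a/(27b²): b = R T_c/(8 P_c).
b = (0.08206)(44.5)/(8×26.4) = 3.6517/211.20 = 0.01729 L/mol

b ≈ 0.01729 L/mol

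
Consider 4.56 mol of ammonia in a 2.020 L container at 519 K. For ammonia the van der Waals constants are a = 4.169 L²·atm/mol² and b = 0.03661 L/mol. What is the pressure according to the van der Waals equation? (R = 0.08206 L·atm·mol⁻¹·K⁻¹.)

P ≈ 83.56 atm

P = nRT/(V − nb) − a n²/V²
nRT/(V − nb) = (4.56)(0.08206)(519)/(2.020 − 4.56×0.03661) = 194.21/1.8531 = 104.80 atm
a n²/V² = (4.169)(4.56)²/(2.020)² = 21.245 atm
P = 104.80 − 21.245 = 83.56 atm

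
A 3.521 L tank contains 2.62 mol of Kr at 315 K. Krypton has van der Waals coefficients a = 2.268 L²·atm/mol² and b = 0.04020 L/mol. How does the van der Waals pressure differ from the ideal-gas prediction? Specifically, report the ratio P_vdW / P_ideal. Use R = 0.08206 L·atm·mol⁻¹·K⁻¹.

P_vdW / P_ideal ≈ 0.9655

Ideal: P_ideal = nRT/V = (2.62)(0.08206)(315)/3.521 = 19.2343 atm
vdW: P = nRT/(V − nb) − a n²/V² = 67.7241/3.41568 − 15.5685/12.3974 = 19.8274 − 1.25579 = 18.5716 atm
Ratio = 18.5716/19.2343 = 0.9655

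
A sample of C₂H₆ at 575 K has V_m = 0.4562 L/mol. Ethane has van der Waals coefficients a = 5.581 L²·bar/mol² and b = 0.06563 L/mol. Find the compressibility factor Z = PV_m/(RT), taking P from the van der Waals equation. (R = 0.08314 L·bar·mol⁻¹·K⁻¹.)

Z ≈ 0.9121

P = RT/(V_m − b) − a/V_m² = (0.08314)(575)/(0.4562 − 0.06563) − 5.581/(0.4562)²
  = 47.806/0.39057 − 26.816 = 122.40 − 26.816 = 95.58 bar
Z = PV_m/(RT) = (95.58)(0.4562)/((0.08314)(575)) = 43.604/47.806 = 0.9121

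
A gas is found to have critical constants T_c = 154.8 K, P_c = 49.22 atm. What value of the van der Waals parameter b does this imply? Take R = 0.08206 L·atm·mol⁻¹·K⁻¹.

b ≈ 0.03226 L/mol

From T_c = 8a/(27Rb) and P_c = a/(27b²): b = R T_c/(8 P_c).
b = (0.08206)(154.8)/(8×49.22) = 12.703/393.76 = 0.03226 L/mol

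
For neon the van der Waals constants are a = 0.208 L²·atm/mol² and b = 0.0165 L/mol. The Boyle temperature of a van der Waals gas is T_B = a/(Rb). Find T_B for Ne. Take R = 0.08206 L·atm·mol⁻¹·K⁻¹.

T_B ≈ 153.6 K

For a van der Waals gas the second virial coefficient B₂ = b − a/(RT) vanishes at T_B = a/(Rb).
T_B = 0.208/(0.08206×0.0165) = 0.208/0.0013540 = 153.6 K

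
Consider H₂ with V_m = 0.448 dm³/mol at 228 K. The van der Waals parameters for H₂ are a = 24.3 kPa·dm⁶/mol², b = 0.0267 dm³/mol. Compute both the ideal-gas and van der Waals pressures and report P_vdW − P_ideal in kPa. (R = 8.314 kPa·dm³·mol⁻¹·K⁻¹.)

Ideal: P_ideal = RT/V_m = (8.314)(228)/0.448 = 4231.23 kPa
vdW: P = RT/(V_m − b) − a/V_m² = 1895.59/0.421300 − 24.3/0.200704 = 4499.38 − 121.074 = 4378.31 kPa
ΔP = 4378.31 − 4231.23 = 147.1 kPa

ΔP ≈ 147.1 kPa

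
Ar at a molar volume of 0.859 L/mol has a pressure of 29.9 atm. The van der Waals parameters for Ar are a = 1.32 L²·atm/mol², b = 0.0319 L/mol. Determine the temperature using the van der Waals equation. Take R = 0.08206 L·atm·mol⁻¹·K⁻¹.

T ≈ 319.4 K

T = (P + a/V_m²)(V_m − b)/R
P + a/V_m² = 29.9 + 1.32/(0.859)² = 31.689 atm
V_m − b = 0.859 − 0.0319 = 0.82710 L/mol
T = (31.689)(0.82710)/0.08206 = 319.4 K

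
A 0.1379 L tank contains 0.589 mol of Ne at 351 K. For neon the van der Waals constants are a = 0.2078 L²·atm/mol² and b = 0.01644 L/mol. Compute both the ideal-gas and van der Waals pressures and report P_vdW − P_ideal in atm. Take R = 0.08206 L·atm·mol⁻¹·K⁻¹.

Ideal: P_ideal = nRT/V = (0.589)(0.08206)(351)/0.1379 = 123.024 atm
vdW: P = nRT/(V − nb) − a n²/V² = 16.9650/0.128217 − 0.0720902/0.0190164 = 132.315 − 3.79095 = 128.524 atm
ΔP = 128.524 − 123.024 = 5.50 atm

ΔP ≈ 5.50 atm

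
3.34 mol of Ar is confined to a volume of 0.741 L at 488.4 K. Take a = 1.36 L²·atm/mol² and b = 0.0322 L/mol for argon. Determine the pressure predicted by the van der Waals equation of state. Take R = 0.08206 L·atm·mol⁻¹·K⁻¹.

P = nRT/(V − nb) − a n²/V²
nRT/(V − nb) = (3.34)(0.08206)(488.4)/(0.741 − 3.34×0.0322) = 133.86/0.63345 = 211.32 atm
a n²/V² = (1.36)(3.34)²/(0.741)² = 27.631 atm
P = 211.32 − 27.631 = 183.7 atm

P ≈ 183.7 atm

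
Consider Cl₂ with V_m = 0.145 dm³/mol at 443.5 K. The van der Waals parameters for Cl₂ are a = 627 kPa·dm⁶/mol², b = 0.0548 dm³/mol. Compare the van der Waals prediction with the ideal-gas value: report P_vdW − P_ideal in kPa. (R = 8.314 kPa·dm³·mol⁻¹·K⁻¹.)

ΔP ≈ -14372 kPa

Ideal: P_ideal = RT/V_m = (8.314)(443.5)/0.145 = 25429.4 kPa
vdW: P = RT/(V_m − b) − a/V_m² = 3687.26/0.0902000 − 627/0.0210250 = 40878.7 − 29821.6 = 11057.1 kPa
ΔP = 11057.1 − 25429.4 = -14372 kPa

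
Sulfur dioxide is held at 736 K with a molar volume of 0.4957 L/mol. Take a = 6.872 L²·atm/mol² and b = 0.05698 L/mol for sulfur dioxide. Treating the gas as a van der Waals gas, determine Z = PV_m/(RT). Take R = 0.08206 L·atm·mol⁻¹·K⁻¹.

P = RT/(V_m − b) − a/V_m² = (0.08206)(736)/(0.4957 − 0.05698) − 6.872/(0.4957)²
  = 60.396/0.43872 − 27.967 = 137.66 − 27.967 = 109.69 atm
Z = PV_m/(RT) = (109.69)(0.4957)/((0.08206)(736)) = 54.373/60.396 = 0.9003

Z ≈ 0.9003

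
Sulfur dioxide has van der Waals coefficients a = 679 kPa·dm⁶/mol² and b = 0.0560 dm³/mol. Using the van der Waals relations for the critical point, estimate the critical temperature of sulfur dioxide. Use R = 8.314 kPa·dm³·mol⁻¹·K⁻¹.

For a van der Waals gas, T_c = 8a/(27Rb).
T_c = 8×679/(27×8.314×0.0560) = 5432.0/12.571 = 432.1 K

T_c ≈ 432.1 K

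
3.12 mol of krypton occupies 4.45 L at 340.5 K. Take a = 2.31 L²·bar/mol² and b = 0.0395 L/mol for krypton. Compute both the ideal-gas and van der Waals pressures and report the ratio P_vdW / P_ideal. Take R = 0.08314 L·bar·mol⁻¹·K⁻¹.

Ideal: P_ideal = nRT/V = (3.12)(0.08314)(340.5)/4.45 = 19.8482 bar
vdW: P = nRT/(V − nb) − a n²/V² = 88.3246/4.32676 − 22.4865/19.8025 = 20.4136 − 1.13554 = 19.2781 bar
Ratio = 19.2781/19.8482 = 0.9713

P_vdW / P_ideal ≈ 0.9713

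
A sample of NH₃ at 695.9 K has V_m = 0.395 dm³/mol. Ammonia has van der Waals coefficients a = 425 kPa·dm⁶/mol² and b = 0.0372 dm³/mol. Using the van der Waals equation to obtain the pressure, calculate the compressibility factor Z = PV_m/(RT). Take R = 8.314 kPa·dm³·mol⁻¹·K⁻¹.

Z ≈ 0.9180

P = RT/(V_m − b) − a/V_m² = (8.314)(695.9)/(0.395 − 0.0372) − 425/(0.395)²
  = 5785.7/0.35780 − 2723.9 = 16170 − 2723.9 = 13446 kPa
Z = PV_m/(RT) = (13446)(0.395)/((8.314)(695.9)) = 5311.2/5785.7 = 0.9180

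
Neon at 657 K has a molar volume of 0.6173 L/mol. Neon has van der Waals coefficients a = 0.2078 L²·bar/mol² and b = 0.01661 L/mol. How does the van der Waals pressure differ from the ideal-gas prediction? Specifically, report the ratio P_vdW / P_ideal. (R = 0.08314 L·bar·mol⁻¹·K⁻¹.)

P_vdW / P_ideal ≈ 1.021

Ideal: P_ideal = RT/V_m = (0.08314)(657)/0.6173 = 88.4869 bar
vdW: P = RT/(V_m − b) − a/V_m² = 54.6230/0.600690 − 0.2078/0.381059 = 90.9338 − 0.545322 = 90.3885 bar
Ratio = 90.3885/88.4869 = 1.021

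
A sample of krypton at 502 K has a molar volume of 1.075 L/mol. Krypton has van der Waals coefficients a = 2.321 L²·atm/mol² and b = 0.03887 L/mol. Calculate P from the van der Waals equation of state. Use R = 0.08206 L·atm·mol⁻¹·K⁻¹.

P = RT/(V_m − b) − a/V_m²
RT/(V_m − b) = (0.08206)(502)/(1.075 − 0.03887) = 41.194/1.0361 = 39.759 atm
a/V_m² = 2.321/(1.075)² = 2.0084 atm
P = 39.759 − 2.0084 = 37.75 atm

P ≈ 37.75 atm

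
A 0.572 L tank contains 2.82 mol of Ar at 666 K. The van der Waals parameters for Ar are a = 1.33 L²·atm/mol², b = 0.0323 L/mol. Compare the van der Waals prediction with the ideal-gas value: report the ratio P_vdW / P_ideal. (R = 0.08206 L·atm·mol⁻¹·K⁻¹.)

P_vdW / P_ideal ≈ 1.069

Ideal: P_ideal = nRT/V = (2.82)(0.08206)(666)/0.572 = 269.438 atm
vdW: P = nRT/(V − nb) − a n²/V² = 154.119/0.480914 − 10.5767/0.327184 = 320.471 − 32.3265 = 288.145 atm
Ratio = 288.145/269.438 = 1.069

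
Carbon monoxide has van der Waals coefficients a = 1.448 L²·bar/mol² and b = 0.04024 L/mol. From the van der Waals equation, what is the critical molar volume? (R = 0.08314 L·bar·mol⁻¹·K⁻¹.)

For a van der Waals gas, V_m,c = 3b.
V_m,c = 3×0.04024 = 0.1207 L/mol

V_m,c ≈ 0.1207 L/mol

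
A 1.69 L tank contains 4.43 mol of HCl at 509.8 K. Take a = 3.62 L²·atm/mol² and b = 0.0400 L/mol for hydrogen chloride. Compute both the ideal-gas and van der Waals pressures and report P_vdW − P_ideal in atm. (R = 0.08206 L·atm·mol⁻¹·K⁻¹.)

Ideal: P_ideal = nRT/V = (4.43)(0.08206)(509.8)/1.69 = 109.660 atm
vdW: P = nRT/(V − nb) − a n²/V² = 185.325/1.51280 − 71.0421/2.85610 = 122.505 − 24.8738 = 97.631 atm
ΔP = 97.631 − 109.660 = -12.03 atm

ΔP ≈ -12.03 atm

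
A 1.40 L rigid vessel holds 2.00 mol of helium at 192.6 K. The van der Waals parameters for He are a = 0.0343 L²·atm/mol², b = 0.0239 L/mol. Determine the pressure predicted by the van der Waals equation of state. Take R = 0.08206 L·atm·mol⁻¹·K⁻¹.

P = nRT/(V − nb) − a n²/V²
nRT/(V − nb) = (2.00)(0.08206)(192.6)/(1.40 − 2.00×0.0239) = 31.610/1.3522 = 23.377 atm
a n²/V² = (0.0343)(2.00)²/(1.40)² = 0.070000 atm
P = 23.377 − 0.070000 = 23.31 atm

P ≈ 23.31 atm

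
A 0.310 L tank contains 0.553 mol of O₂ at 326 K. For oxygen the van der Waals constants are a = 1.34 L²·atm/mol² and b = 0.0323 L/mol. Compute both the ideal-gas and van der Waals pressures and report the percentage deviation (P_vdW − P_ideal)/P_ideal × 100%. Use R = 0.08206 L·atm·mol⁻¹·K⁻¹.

-2.82 %

Ideal: P_ideal = nRT/V = (0.553)(0.08206)(326)/0.310 = 47.7213 atm
vdW: P = nRT/(V − nb) − a n²/V² = 14.7936/0.292138 − 0.409784/0.0961000 = 50.6391 − 4.26414 = 46.3750 atm
% deviation = (46.3750 − 47.7213)/47.7213 × 100% = -2.82%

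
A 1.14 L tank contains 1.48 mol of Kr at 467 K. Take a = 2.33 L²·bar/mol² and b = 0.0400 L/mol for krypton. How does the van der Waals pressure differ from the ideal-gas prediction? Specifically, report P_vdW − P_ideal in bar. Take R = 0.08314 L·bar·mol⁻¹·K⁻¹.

ΔP ≈ -1.166 bar

Ideal: P_ideal = nRT/V = (1.48)(0.08314)(467)/1.14 = 50.4062 bar
vdW: P = nRT/(V − nb) − a n²/V² = 57.4630/1.08080 − 5.10363/1.29960 = 53.1671 − 3.92708 = 49.2400 bar
ΔP = 49.2400 − 50.4062 = -1.166 bar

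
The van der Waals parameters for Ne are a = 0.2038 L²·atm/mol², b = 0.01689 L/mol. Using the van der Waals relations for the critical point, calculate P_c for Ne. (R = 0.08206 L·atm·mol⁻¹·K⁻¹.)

For a van der Waals gas, P_c = a/(27b²).
P_c = 0.2038/(27×(0.01689)²) = 0.2038/0.0077023 = 26.46 atm

P_c ≈ 26.46 atm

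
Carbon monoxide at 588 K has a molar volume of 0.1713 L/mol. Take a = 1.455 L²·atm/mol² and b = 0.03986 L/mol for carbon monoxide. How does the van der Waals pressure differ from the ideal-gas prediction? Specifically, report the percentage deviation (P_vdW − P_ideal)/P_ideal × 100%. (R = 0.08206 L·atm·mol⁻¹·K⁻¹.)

Ideal: P_ideal = RT/V_m = (0.08206)(588)/0.1713 = 281.677 atm
vdW: P = RT/(V_m − b) − a/V_m² = 48.2513/0.131440 − 1.455/0.0293437 = 367.098 − 49.5847 = 317.513 atm
% deviation = (317.513 − 281.677)/281.677 × 100% = 12.72%

12.72 %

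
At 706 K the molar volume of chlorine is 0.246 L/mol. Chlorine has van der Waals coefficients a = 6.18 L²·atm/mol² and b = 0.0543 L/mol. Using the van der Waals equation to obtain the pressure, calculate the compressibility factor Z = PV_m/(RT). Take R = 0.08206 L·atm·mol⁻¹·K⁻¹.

Z ≈ 0.8496

P = RT/(V_m − b) − a/V_m² = (0.08206)(706)/(0.246 − 0.0543) − 6.18/(0.246)²
  = 57.934/0.19170 − 102.12 = 302.21 − 102.12 = 200.09 atm
Z = PV_m/(RT) = (200.09)(0.246)/((0.08206)(706)) = 49.222/57.934 = 0.8496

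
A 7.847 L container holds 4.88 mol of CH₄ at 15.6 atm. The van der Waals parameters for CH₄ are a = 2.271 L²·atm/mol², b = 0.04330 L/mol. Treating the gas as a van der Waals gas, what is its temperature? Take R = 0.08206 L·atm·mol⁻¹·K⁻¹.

T ≈ 314.2 K

T = (P + a n²/V²)(V − nb)/(nR)
P + a n²/V² = 15.6 + (2.271)(4.88)²/(7.847)² = 16.478 atm
V − nb = 7.847 − (4.88)(0.04330) = 7.6357 L
T = (16.478)(7.6357)/((4.88)(0.08206)) = 314.2 K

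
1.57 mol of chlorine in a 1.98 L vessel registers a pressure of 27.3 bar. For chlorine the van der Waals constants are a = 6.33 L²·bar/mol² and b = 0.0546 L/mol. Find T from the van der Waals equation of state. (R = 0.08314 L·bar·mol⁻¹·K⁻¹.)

T ≈ 453.9 K

T = (P + a n²/V²)(V − nb)/(nR)
P + a n²/V² = 27.3 + (6.33)(1.57)²/(1.98)² = 31.280 bar
V − nb = 1.98 − (1.57)(0.0546) = 1.8943 L
T = (31.280)(1.8943)/((1.57)(0.08314)) = 453.9 K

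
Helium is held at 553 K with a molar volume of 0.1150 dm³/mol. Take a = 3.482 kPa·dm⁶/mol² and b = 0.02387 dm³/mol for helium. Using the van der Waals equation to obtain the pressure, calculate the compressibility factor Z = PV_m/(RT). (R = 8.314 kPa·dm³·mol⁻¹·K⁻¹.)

P = RT/(V_m − b) − a/V_m² = (8.314)(553)/(0.1150 − 0.02387) − 3.482/(0.1150)²
  = 4597.6/0.091130 − 263.29 = 50451 − 263.29 = 50188 kPa
Z = PV_m/(RT) = (50188)(0.1150)/((8.314)(553)) = 5771.6/4597.6 = 1.255

Z ≈ 1.255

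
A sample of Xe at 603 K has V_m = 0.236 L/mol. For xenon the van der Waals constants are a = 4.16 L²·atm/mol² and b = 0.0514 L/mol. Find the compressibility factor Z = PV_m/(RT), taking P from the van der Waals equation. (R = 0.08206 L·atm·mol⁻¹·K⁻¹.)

P = RT/(V_m − b) − a/V_m² = (0.08206)(603)/(0.236 − 0.0514) − 4.16/(0.236)²
  = 49.482/0.18460 − 74.691 = 268.05 − 74.691 = 193.36 atm
Z = PV_m/(RT) = (193.36)(0.236)/((0.08206)(603)) = 45.633/49.482 = 0.9222

Z ≈ 0.9222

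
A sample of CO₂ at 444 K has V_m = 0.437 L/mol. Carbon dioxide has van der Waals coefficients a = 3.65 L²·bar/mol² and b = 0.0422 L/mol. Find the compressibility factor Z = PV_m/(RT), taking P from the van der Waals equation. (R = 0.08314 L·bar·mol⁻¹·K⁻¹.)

P = RT/(V_m − b) − a/V_m² = (0.08314)(444)/(0.437 − 0.0422) − 3.65/(0.437)²
  = 36.914/0.39480 − 19.113 = 93.501 − 19.113 = 74.388 bar
Z = PV_m/(RT) = (74.388)(0.437)/((0.08314)(444)) = 32.508/36.914 = 0.8806

Z ≈ 0.8806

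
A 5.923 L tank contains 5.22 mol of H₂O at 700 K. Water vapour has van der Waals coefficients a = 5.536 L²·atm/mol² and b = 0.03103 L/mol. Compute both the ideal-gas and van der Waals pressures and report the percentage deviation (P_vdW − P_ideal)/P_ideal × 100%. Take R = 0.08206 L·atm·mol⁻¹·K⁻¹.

Ideal: P_ideal = nRT/V = (5.22)(0.08206)(700)/5.923 = 50.6242 atm
vdW: P = nRT/(V − nb) − a n²/V² = 299.847/5.76102 − 150.847/35.0819 = 52.0476 − 4.29985 = 47.7478 atm
% deviation = (47.7478 − 50.6242)/50.6242 × 100% = -5.68%

-5.68 %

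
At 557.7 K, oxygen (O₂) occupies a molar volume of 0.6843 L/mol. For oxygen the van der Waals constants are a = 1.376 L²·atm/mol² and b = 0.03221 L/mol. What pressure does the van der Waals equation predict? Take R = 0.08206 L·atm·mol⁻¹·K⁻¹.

P = RT/(V_m − b) − a/V_m²
RT/(V_m − b) = (0.08206)(557.7)/(0.6843 − 0.03221) = 45.765/0.65209 = 70.182 atm
a/V_m² = 1.376/(0.6843)² = 2.9385 atm
P = 70.182 − 2.9385 = 67.24 atm

P ≈ 67.24 atm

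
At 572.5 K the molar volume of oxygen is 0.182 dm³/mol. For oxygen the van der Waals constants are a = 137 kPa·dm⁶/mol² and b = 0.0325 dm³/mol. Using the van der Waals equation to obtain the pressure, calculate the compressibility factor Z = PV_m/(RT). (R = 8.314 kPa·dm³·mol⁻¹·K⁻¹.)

Z ≈ 1.059

P = RT/(V_m − b) − a/V_m² = (8.314)(572.5)/(0.182 − 0.0325) − 137/(0.182)²
  = 4759.8/0.14950 − 4136.0 = 31838 − 4136.0 = 27702 kPa
Z = PV_m/(RT) = (27702)(0.182)/((8.314)(572.5)) = 5041.8/4759.8 = 1.059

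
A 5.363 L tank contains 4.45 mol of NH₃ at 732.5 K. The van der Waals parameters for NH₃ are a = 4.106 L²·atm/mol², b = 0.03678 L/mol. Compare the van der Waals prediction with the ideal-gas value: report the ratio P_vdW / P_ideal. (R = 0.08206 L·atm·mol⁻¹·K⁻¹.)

Ideal: P_ideal = nRT/V = (4.45)(0.08206)(732.5)/5.363 = 49.8760 atm
vdW: P = nRT/(V − nb) − a n²/V² = 267.485/5.19933 − 81.3091/28.7618 = 51.4461 − 2.82698 = 48.6191 atm
Ratio = 48.6191/49.8760 = 0.9748

P_vdW / P_ideal ≈ 0.9748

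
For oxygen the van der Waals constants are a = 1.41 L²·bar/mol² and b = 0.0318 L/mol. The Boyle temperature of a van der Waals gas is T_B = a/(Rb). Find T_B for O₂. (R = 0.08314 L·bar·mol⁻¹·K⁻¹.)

T_B ≈ 533.3 K

For a van der Waals gas the second virial coefficient B₂ = b − a/(RT) vanishes at T_B = a/(Rb).
T_B = 1.41/(0.08314×0.0318) = 1.41/0.0026439 = 533.3 K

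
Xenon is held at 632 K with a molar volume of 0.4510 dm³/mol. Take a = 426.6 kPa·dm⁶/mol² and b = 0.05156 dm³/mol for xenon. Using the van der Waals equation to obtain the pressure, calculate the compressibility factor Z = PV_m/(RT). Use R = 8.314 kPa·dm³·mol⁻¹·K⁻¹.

Z ≈ 0.9491

P = RT/(V_m − b) − a/V_m² = (8.314)(632)/(0.4510 − 0.05156) − 426.6/(0.4510)²
  = 5254.4/0.39944 − 2097.3 = 13154 − 2097.3 = 11057 kPa
Z = PV_m/(RT) = (11057)(0.4510)/((8.314)(632)) = 4986.7/5254.4 = 0.9491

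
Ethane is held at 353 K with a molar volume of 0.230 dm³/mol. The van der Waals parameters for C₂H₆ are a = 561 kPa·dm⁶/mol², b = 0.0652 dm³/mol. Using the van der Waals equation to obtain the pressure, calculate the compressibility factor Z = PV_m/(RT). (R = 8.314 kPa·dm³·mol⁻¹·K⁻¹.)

Z ≈ 0.5645

P = RT/(V_m − b) − a/V_m² = (8.314)(353)/(0.230 − 0.0652) − 561/(0.230)²
  = 2934.8/0.16480 − 10605 = 17808 − 10605 = 7203 kPa
Z = PV_m/(RT) = (7203)(0.230)/((8.314)(353)) = 1656.7/2934.8 = 0.5645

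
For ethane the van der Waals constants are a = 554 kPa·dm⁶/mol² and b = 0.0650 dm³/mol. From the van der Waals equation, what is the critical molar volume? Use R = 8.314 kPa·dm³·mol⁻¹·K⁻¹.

For a van der Waals gas, V_m,c = 3b.
V_m,c = 3×0.0650 = 0.1950 dm³/mol

V_m,c ≈ 0.1950 dm³/mol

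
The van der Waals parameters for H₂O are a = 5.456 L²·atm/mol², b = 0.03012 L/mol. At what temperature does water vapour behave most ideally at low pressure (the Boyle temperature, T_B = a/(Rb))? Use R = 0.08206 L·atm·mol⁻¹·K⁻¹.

For a van der Waals gas the second virial coefficient B₂ = b − a/(RT) vanishes at T_B = a/(Rb).
T_B = 5.456/(0.08206×0.03012) = 5.456/0.0024716 = 2207 K

T_B ≈ 2207 K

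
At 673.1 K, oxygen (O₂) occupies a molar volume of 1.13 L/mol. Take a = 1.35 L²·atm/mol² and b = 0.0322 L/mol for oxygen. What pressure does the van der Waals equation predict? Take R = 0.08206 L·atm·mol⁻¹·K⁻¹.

P ≈ 49.26 atm

P = RT/(V_m − b) − a/V_m²
RT/(V_m − b) = (0.08206)(673.1)/(1.13 − 0.0322) = 55.235/1.0978 = 50.314 atm
a/V_m² = 1.35/(1.13)² = 1.0572 atm
P = 50.314 − 1.0572 = 49.26 atm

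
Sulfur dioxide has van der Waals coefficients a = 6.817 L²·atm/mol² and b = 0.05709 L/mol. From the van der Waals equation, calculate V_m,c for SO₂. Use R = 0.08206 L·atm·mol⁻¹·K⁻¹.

For a van der Waals gas, V_m,c = 3b.
V_m,c = 3×0.05709 = 0.1713 L/mol

V_m,c ≈ 0.1713 L/mol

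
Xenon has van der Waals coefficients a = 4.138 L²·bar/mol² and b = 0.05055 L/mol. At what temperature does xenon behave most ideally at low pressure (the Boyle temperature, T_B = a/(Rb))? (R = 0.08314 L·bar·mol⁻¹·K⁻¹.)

T_B ≈ 984.6 K

For a van der Waals gas the second virial coefficient B₂ = b − a/(RT) vanishes at T_B = a/(Rb).
T_B = 4.138/(0.08314×0.05055) = 4.138/0.0042027 = 984.6 K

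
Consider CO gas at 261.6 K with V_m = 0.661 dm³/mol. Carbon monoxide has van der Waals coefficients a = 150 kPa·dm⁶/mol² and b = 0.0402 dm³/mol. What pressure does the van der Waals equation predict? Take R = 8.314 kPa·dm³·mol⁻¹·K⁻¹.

P = RT/(V_m − b) − a/V_m²
RT/(V_m − b) = (8.314)(261.6)/(0.661 − 0.0402) = 2174.9/0.62080 = 3503.4 kPa
a/V_m² = 150/(0.661)² = 343.31 kPa
P = 3503.4 − 343.31 = 3160 kPa

P ≈ 3160 kPa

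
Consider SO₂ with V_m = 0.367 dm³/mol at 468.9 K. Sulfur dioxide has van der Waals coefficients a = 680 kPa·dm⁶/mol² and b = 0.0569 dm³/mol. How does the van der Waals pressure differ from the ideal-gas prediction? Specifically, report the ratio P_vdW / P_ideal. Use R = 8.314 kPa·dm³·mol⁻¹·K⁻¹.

P_vdW / P_ideal ≈ 0.7082

Ideal: P_ideal = RT/V_m = (8.314)(468.9)/0.367 = 10622.4 kPa
vdW: P = RT/(V_m − b) − a/V_m² = 3898.43/0.310100 − 680/0.134689 = 12571.5 − 5048.67 = 7522.8 kPa
Ratio = 7522.8/10622.4 = 0.7082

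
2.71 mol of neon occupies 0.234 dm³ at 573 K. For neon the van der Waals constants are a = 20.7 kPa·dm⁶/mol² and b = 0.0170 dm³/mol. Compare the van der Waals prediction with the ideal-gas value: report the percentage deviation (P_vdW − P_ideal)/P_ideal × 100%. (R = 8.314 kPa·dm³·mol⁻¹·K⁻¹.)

Ideal: P_ideal = nRT/V = (2.71)(8.314)(573)/0.234 = 55171.9 kPa
vdW: P = nRT/(V − nb) − a n²/V² = 12910.2/0.187930 − 152.023/0.0547560 = 68696.9 − 2776.37 = 65920.5 kPa
% deviation = (65920.5 − 55171.9)/55171.9 × 100% = 19.48%

19.48 %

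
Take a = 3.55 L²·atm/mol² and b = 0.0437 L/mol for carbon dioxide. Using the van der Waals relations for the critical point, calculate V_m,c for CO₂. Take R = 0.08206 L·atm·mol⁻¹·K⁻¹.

For a van der Waals gas, V_m,c = 3b.
V_m,c = 3×0.0437 = 0.1311 L/mol

V_m,c ≈ 0.1311 L/mol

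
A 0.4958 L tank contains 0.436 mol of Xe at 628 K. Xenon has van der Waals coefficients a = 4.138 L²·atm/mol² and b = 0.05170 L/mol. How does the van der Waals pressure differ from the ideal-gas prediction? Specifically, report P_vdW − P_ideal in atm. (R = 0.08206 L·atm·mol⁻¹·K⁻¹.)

ΔP ≈ -1.042 atm

Ideal: P_ideal = nRT/V = (0.436)(0.08206)(628)/0.4958 = 45.3180 atm
vdW: P = nRT/(V − nb) − a n²/V² = 22.4687/0.473259 − 0.786617/0.245818 = 47.4765 − 3.20000 = 44.2765 atm
ΔP = 44.2765 − 45.3180 = -1.042 atm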